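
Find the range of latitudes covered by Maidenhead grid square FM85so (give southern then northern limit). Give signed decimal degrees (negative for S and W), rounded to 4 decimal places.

Field F=5, M=12: +5·20° lon, +12·10° lat → SW at lon -80°, lat 30°.
Square 8, 5: +8·2° lon, +5·1° lat → SW at lon -64°, lat 35°.
Subsquare s=18, o=14: +18·0.0833333° lon, +14·0.0416667° lat → SW at lon -62.5°, lat 35.5833°.
Cell spans 0.0833333° lon × 0.0416667° lat.
south 35.5833, north 35.6250.

35.5833, 35.6250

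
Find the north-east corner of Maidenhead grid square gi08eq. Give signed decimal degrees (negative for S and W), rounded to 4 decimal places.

-1.2917, -59.5833

Field G=6, I=8: +6·20° lon, +8·10° lat → SW at lon -60°, lat -10°.
Square 0, 8: +0·2° lon, +8·1° lat → SW at lon -60°, lat -2°.
Subsquare e=4, q=16: +4·0.0833333° lon, +16·0.0416667° lat → SW at lon -59.6667°, lat -1.33333°.
Cell spans 0.0833333° lon × 0.0416667° lat. NE corner is SW corner plus one full cell.
latitude -1.2917, longitude -59.5833.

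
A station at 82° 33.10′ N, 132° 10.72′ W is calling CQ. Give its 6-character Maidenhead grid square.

Shift to the Maidenhead origin (180°W, 90°S): lon 47.8213, lat 172.5517.
Field: 47.8213/20 → 2 → C, 172.5517/10 → 17 → R; chars CR.
Square: 7.8213/2 → 3, 2.5517/1 → 2; chars 32.
Subsquare: 1.8213/0.0833333 → 21 → v, 0.5517/0.0416667 → 13 → n; chars vn.

CR32vn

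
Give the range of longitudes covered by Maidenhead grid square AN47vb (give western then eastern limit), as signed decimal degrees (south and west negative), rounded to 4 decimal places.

-170.2500, -170.1667

Field A=0, N=13: +0·20° lon, +13·10° lat → SW at lon -180°, lat 40°.
Square 4, 7: +4·2° lon, +7·1° lat → SW at lon -172°, lat 47°.
Subsquare v=21, b=1: +21·0.0833333° lon, +1·0.0416667° lat → SW at lon -170.25°, lat 47.0417°.
Cell spans 0.0833333° lon × 0.0416667° lat.
west -170.2500, east -170.1667.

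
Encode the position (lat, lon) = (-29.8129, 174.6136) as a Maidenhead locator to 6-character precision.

Add 180° to longitude and 90° to latitude: 354.6136, 60.1871.
Field: lon ⌊354.6136/20⌋ = 17 → R; lat ⌊60.1871/10⌋ = 6 → G.
Square: lon ⌊14.6136/2⌋ = 7; lat ⌊0.1871/1⌋ = 0.
Subsquare: lon ⌊0.6136/0.0833333⌋ = 7 → h; lat ⌊0.1871/0.0416667⌋ = 4 → e.

RG70he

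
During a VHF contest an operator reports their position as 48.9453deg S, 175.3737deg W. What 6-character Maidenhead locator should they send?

Offset from 180°W / 90°S: lon 4.6263°, lat 41.0547°.
Field: lon ⌊4.6263/20⌋ = 0 → A; lat ⌊41.0547/10⌋ = 4 → E.
Square: lon ⌊4.6263/2⌋ = 2; lat ⌊1.0547/1⌋ = 1.
Subsquare: lon ⌊0.6263/0.0833333⌋ = 7 → h; lat ⌊0.0547/0.0416667⌋ = 1 → b.

AE21hb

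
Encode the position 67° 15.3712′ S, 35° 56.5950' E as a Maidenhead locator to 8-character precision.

Add 180° to longitude and 90° to latitude: 215.94325, 22.74381.
Field: 215.94325/20 → 10 → K, 22.74381/10 → 2 → C; chars KC.
Square: 15.94325/2 → 7, 2.74381/1 → 2; chars 72.
Subsquare: 1.94325/0.0833333 → 23 → x, 0.74381/0.0416667 → 17 → r; chars xr.
Extended square: 0.02658/0.00833333 → 3, 0.03548/0.00416667 → 8; chars 38.

KC72xr38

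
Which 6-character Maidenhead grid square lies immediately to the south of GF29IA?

GF28ix

Latitude subsquare a = 0; −1 → -1, wraps to 23 = x, carry into square.
Latitude square 9; −1 → 8.
The longitude characters are unchanged.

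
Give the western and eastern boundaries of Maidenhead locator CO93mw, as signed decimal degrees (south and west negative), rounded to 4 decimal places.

-121.0000, -120.9167

Field C=2, O=14: +2·20° lon, +14·10° lat → SW at lon -140°, lat 50°.
Square 9, 3: +9·2° lon, +3·1° lat → SW at lon -122°, lat 53°.
Subsquare m=12, w=22: +12·0.0833333° lon, +22·0.0416667° lat → SW at lon -121°, lat 53.9167°.
Cell spans 0.0833333° lon × 0.0416667° lat.
west -121.0000, east -120.9167.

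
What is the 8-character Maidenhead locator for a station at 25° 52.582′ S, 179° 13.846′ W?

Shift to the Maidenhead origin (180°W, 90°S): lon 0.76923, lat 64.12363.
Field (20°×10°, letters A–R): 0.76923/20 → 0 → A, 64.12363/10 → 6 → G; chars AG.
Square (2°×1°, digits 0–9): 0.76923/2 → 0, 4.12363/1 → 4; chars 04.
Subsquare (5′×2.5′, letters a–x): 0.76923/0.0833333 → 9 → j, 0.12363/0.0416667 → 2 → c; chars jc.
Extended square (30″×15″, digits 0–9): 0.01923/0.00833333 → 2, 0.04030/0.00416667 → 9; chars 29.

AG04jc29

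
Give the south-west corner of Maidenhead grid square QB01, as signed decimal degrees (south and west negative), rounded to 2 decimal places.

-79.00, 140.00

Field Q=16, B=1: +16·20° lon, +1·10° lat → SW at lon 140°, lat -80°.
Square 0, 1: +0·2° lon, +1·1° lat → SW at lon 140°, lat -79°.
latitude -79.00, longitude 140.00.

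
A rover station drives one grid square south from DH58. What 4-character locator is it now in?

Latitude square 8; −1 → 7.
The longitude characters are unchanged.

DH57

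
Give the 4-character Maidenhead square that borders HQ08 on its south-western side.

GQ97

Longitude square 0; −1 → -1, wraps to 9, carry into field.
Longitude field H = 7; −1 → 6 = G.
Latitude square 8; −1 → 7.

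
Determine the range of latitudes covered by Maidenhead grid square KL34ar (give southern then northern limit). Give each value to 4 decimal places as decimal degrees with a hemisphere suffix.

24.7083° N, 24.7500° N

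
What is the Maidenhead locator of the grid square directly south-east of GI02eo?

GI02fn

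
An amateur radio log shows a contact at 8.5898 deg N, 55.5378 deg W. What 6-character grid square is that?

Add 180° to longitude and 90° to latitude: 124.4622, 98.5898.
Field: 124.4622/20 → 6 → G, 98.5898/10 → 9 → J; chars GJ.
Square: 4.4622/2 → 2, 8.5898/1 → 8; chars 28.
Subsquare: 0.4622/0.0833333 → 5 → f, 0.5898/0.0416667 → 14 → o; chars fo.

GJ28fo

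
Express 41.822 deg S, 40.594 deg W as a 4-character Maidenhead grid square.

GE98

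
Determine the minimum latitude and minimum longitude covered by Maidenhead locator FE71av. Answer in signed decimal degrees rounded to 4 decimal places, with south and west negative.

Field F=5, E=4: +5·20° lon, +4·10° lat → SW at lon -80°, lat -50°.
Square 7, 1: +7·2° lon, +1·1° lat → SW at lon -66°, lat -49°.
Subsquare a=0, v=21: +0·0.0833333° lon, +21·0.0416667° lat → SW at lon -66°, lat -48.125°.
latitude -48.1250, longitude -66.0000.

-48.1250, -66.0000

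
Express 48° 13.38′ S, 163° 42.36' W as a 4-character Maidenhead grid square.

Offset from 180°W / 90°S: lon 16.29°, lat 41.78°.
Field: lon ⌊16.29/20⌋ = 0 → A; lat ⌊41.78/10⌋ = 4 → E.
Square: lon ⌊16.29/2⌋ = 8; lat ⌊1.78/1⌋ = 1.

AE81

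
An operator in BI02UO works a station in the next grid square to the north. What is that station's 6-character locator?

Latitude subsquare o = 14; +1 → 15 = p.
The longitude characters are unchanged.

BI02up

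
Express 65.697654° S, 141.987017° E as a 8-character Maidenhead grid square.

QC04xh82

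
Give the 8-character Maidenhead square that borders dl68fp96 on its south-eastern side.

Longitude extended square 9; +1 → 10, wraps to 0, carry into subsquare.
Longitude subsquare f = 5; +1 → 6 = g.
Latitude extended square 6; −1 → 5.

DL68gp05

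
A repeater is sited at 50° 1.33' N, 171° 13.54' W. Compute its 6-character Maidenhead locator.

AO40ja

Offset from 180°W / 90°S: lon 8.7743°, lat 140.0222°.
Field: lon ⌊8.7743/20⌋ = 0 → A; lat ⌊140.0222/10⌋ = 14 → O.
Square: lon ⌊8.7743/2⌋ = 4; lat ⌊0.0222/1⌋ = 0.
Subsquare: lon ⌊0.7743/0.0833333⌋ = 9 → j; lat ⌊0.0222/0.0416667⌋ = 0 → a.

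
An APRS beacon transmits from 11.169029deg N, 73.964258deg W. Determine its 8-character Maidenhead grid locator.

Offset from 180°W / 90°S: lon 106.03574°, lat 101.16903°.
Field: lon ⌊106.03574/20⌋ = 5 → F; lat ⌊101.16903/10⌋ = 10 → K.
Square: lon ⌊6.03574/2⌋ = 3; lat ⌊1.16903/1⌋ = 1.
Subsquare: lon ⌊0.03574/0.0833333⌋ = 0 → a; lat ⌊0.16903/0.0416667⌋ = 4 → e.
Extended square: lon ⌊0.03574/0.00833333⌋ = 4; lat ⌊0.00236/0.00416667⌋ = 0.

FK31ae40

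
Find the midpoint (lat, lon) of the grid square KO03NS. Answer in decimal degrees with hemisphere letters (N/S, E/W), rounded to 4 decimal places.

53.7708° N, 21.1250° E

Field K=10, O=14: +10·20° lon, +14·10° lat → SW at lon 20°, lat 50°.
Square 0, 3: +0·2° lon, +3·1° lat → SW at lon 20°, lat 53°.
Subsquare n=13, s=18: +13·0.0833333° lon, +18·0.0416667° lat → SW at lon 21.0833°, lat 53.75°.
Cell spans 0.0833333° lon × 0.0416667° lat. Centre is SW corner plus half of each.
latitude 53.7708° N, longitude 21.1250° E.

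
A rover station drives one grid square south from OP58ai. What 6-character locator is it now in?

OP58ah

Latitude subsquare i = 8; −1 → 7 = h.
The longitude characters are unchanged.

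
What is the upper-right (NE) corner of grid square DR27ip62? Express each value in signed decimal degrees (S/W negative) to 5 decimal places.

Field D=3, R=17: +3·20° lon, +17·10° lat → SW at lon -120°, lat 80°.
Square 2, 7: +2·2° lon, +7·1° lat → SW at lon -116°, lat 87°.
Subsquare i=8, p=15: +8·0.0833333° lon, +15·0.0416667° lat → SW at lon -115.333°, lat 87.625°.
Extended square 6, 2: +6·0.00833333° lon, +2·0.00416667° lat → SW at lon -115.283°, lat 87.6333°.
Cell spans 0.00833333° lon × 0.00416667° lat. NE corner is SW corner plus one full cell.
latitude 87.63750, longitude -115.27500.

87.63750, -115.27500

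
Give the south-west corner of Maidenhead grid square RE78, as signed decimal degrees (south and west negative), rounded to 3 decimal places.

-42.000, 174.000

Field R=17, E=4: +17·20° lon, +4·10° lat → SW at lon 160°, lat -50°.
Square 7, 8: +7·2° lon, +8·1° lat → SW at lon 174°, lat -42°.
latitude -42.000, longitude 174.000.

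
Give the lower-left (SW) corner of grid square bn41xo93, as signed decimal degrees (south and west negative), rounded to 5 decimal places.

41.59583, -150.00833

Field B=1, N=13: +1·20° lon, +13·10° lat → SW at lon -160°, lat 40°.
Square 4, 1: +4·2° lon, +1·1° lat → SW at lon -152°, lat 41°.
Subsquare x=23, o=14: +23·0.0833333° lon, +14·0.0416667° lat → SW at lon -150.083°, lat 41.5833°.
Extended square 9, 3: +9·0.00833333° lon, +3·0.00416667° lat → SW at lon -150.008°, lat 41.5958°.
latitude 41.59583, longitude -150.00833.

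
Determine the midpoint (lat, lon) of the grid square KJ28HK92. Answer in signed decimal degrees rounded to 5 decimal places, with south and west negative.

8.42708, 24.66250

Field K=10, J=9: +10·20° lon, +9·10° lat → SW at lon 20°, lat 0°.
Square 2, 8: +2·2° lon, +8·1° lat → SW at lon 24°, lat 8°.
Subsquare h=7, k=10: +7·0.0833333° lon, +10·0.0416667° lat → SW at lon 24.5833°, lat 8.41667°.
Extended square 9, 2: +9·0.00833333° lon, +2·0.00416667° lat → SW at lon 24.6583°, lat 8.425°.
Cell spans 0.00833333° lon × 0.00416667° lat. Centre is SW corner plus half of each.
latitude 8.42708, longitude 24.66250.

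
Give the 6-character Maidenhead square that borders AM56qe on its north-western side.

AM56pf

Longitude subsquare q = 16; −1 → 15 = p.
Latitude subsquare e = 4; +1 → 5 = f.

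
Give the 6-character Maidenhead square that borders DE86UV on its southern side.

Latitude subsquare v = 21; −1 → 20 = u.
The longitude characters are unchanged.

DE86uu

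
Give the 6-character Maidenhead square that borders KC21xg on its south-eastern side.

KC31af

Longitude subsquare x = 23; +1 → 24, wraps to 0 = a, carry into square.
Longitude square 2; +1 → 3.
Latitude subsquare g = 6; −1 → 5 = f.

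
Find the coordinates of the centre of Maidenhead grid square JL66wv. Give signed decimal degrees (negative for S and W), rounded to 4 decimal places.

Field J=9, L=11: +9·20° lon, +11·10° lat → SW at lon 0°, lat 20°.
Square 6, 6: +6·2° lon, +6·1° lat → SW at lon 12°, lat 26°.
Subsquare w=22, v=21: +22·0.0833333° lon, +21·0.0416667° lat → SW at lon 13.8333°, lat 26.875°.
Cell spans 0.0833333° lon × 0.0416667° lat. Centre is SW corner plus half of each.
latitude 26.8958, longitude 13.8750.

26.8958, 13.8750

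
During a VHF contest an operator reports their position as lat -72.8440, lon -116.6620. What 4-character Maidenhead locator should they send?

Add 180° to longitude and 90° to latitude: 63.34, 17.16.
Field (20°×10°, letters A–R): 63.34/20 → 3 → D, 17.16/10 → 1 → B; chars DB.
Square (2°×1°, digits 0–9): 3.34/2 → 1, 7.16/1 → 7; chars 17.

DB17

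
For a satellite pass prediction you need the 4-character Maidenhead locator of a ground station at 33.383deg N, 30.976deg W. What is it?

HM43

Add 180° to longitude and 90° to latitude: 149.02, 123.38.
Field: 149.02/20 → 7 → H, 123.38/10 → 12 → M; chars HM.
Square: 9.02/2 → 4, 3.38/1 → 3; chars 43.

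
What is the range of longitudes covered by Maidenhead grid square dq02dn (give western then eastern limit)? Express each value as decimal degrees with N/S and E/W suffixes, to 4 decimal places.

119.7500° W, 119.6667° W

Field D=3, Q=16: +3·20° lon, +16·10° lat → SW at lon -120°, lat 70°.
Square 0, 2: +0·2° lon, +2·1° lat → SW at lon -120°, lat 72°.
Subsquare d=3, n=13: +3·0.0833333° lon, +13·0.0416667° lat → SW at lon -119.75°, lat 72.5417°.
Cell spans 0.0833333° lon × 0.0416667° lat.
west 119.7500° W, east 119.6667° W.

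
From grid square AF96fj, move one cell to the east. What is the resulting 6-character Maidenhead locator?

Longitude subsquare f = 5; +1 → 6 = g.
The latitude characters are unchanged.

AF96gj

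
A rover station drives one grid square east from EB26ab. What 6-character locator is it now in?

Longitude subsquare a = 0; +1 → 1 = b.
The latitude characters are unchanged.

EB26bb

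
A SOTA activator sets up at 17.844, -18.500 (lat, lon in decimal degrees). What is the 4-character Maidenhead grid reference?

IK07

Add 180° to longitude and 90° to latitude: 161.50, 107.84.
Field: lon ⌊161.50/20⌋ = 8 → I; lat ⌊107.84/10⌋ = 10 → K.
Square: lon ⌊1.50/2⌋ = 0; lat ⌊7.84/1⌋ = 7.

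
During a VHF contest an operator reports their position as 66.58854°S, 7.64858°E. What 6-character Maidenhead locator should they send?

JC33tj

Offset from 180°W / 90°S: lon 187.6486°, lat 23.4115°.
Field: lon ⌊187.6486/20⌋ = 9 → J; lat ⌊23.4115/10⌋ = 2 → C.
Square: lon ⌊7.6486/2⌋ = 3; lat ⌊3.4115/1⌋ = 3.
Subsquare: lon ⌊1.6486/0.0833333⌋ = 19 → t; lat ⌊0.4115/0.0416667⌋ = 9 → j.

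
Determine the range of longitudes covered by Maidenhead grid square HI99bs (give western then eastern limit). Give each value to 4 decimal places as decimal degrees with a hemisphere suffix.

21.9167° W, 21.8333° W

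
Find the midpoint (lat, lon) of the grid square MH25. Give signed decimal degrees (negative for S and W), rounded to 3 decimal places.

-14.500, 65.000

Field M=12, H=7: +12·20° lon, +7·10° lat → SW at lon 60°, lat -20°.
Square 2, 5: +2·2° lon, +5·1° lat → SW at lon 64°, lat -15°.
Cell spans 2° lon × 1° lat. Centre is SW corner plus half of each.
latitude -14.500, longitude 65.000.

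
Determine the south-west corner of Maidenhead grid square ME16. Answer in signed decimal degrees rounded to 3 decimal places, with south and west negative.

-44.000, 62.000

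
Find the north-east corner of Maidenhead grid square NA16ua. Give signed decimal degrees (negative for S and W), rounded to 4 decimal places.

-83.9583, 83.7500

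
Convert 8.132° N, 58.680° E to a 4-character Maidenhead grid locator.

Offset from 180°W / 90°S: lon 238.68°, lat 98.13°.
Field: 238.68/20 → 11 → L, 98.13/10 → 9 → J; chars LJ.
Square: 18.68/2 → 9, 8.13/1 → 8; chars 98.

LJ98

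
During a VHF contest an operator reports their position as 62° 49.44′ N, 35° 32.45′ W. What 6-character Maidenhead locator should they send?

HP22ft

Shift to the Maidenhead origin (180°W, 90°S): lon 144.4592, lat 152.8240.
Field: 144.4592/20 → 7 → H, 152.8240/10 → 15 → P; chars HP.
Square: 4.4592/2 → 2, 2.8240/1 → 2; chars 22.
Subsquare: 0.4592/0.0833333 → 5 → f, 0.8240/0.0416667 → 19 → t; chars ft.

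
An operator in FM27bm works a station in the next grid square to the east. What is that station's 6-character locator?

FM27cm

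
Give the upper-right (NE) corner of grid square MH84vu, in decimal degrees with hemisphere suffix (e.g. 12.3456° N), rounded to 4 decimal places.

15.1250° S, 77.8333° E

Field M=12, H=7: +12·20° lon, +7·10° lat → SW at lon 60°, lat -20°.
Square 8, 4: +8·2° lon, +4·1° lat → SW at lon 76°, lat -16°.
Subsquare v=21, u=20: +21·0.0833333° lon, +20·0.0416667° lat → SW at lon 77.75°, lat -15.1667°.
Cell spans 0.0833333° lon × 0.0416667° lat. NE corner is SW corner plus one full cell.
latitude 15.1250° S, longitude 77.8333° E.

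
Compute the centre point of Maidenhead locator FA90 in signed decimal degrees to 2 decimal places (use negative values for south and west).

Field F=5, A=0: +5·20° lon, +0·10° lat → SW at lon -80°, lat -90°.
Square 9, 0: +9·2° lon, +0·1° lat → SW at lon -62°, lat -90°.
Cell spans 2° lon × 1° lat. Centre is SW corner plus half of each.
latitude -89.50, longitude -61.00.

-89.50, -61.00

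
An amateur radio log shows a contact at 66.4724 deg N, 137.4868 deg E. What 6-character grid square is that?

PP86rl

Shift to the Maidenhead origin (180°W, 90°S): lon 317.4868, lat 156.4724.
Field: lon ⌊317.4868/20⌋ = 15 → P; lat ⌊156.4724/10⌋ = 15 → P.
Square: lon ⌊17.4868/2⌋ = 8; lat ⌊6.4724/1⌋ = 6.
Subsquare: lon ⌊1.4868/0.0833333⌋ = 17 → r; lat ⌊0.4724/0.0416667⌋ = 11 → l.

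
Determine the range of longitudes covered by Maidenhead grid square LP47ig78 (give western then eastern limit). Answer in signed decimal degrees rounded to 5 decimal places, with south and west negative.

48.72500, 48.73333

Field L=11, P=15: +11·20° lon, +15·10° lat → SW at lon 40°, lat 60°.
Square 4, 7: +4·2° lon, +7·1° lat → SW at lon 48°, lat 67°.
Subsquare i=8, g=6: +8·0.0833333° lon, +6·0.0416667° lat → SW at lon 48.6667°, lat 67.25°.
Extended square 7, 8: +7·0.00833333° lon, +8·0.00416667° lat → SW at lon 48.725°, lat 67.2833°.
Cell spans 0.00833333° lon × 0.00416667° lat.
west 48.72500, east 48.73333.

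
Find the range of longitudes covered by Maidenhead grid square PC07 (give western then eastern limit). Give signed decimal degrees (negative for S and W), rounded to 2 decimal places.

120.00, 122.00

Field P=15, C=2: +15·20° lon, +2·10° lat → SW at lon 120°, lat -70°.
Square 0, 7: +0·2° lon, +7·1° lat → SW at lon 120°, lat -63°.
Cell spans 2° lon × 1° lat.
west 120.00, east 122.00.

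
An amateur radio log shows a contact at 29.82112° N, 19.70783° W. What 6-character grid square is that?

Shift to the Maidenhead origin (180°W, 90°S): lon 160.2922, lat 119.8211.
Field: 160.2922/20 → 8 → I, 119.8211/10 → 11 → L; chars IL.
Square: 0.2922/2 → 0, 9.8211/1 → 9; chars 09.
Subsquare: 0.2922/0.0833333 → 3 → d, 0.8211/0.0416667 → 19 → t; chars dt.

IL09dt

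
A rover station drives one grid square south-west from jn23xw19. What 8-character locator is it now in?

Longitude extended square 1; −1 → 0.
Latitude extended square 9; −1 → 8.

JN23xw08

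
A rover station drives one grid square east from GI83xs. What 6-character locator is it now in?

GI93as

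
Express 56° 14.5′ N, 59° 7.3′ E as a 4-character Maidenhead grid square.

LO96

Shift to the Maidenhead origin (180°W, 90°S): lon 239.12, lat 146.24.
Field: lon ⌊239.12/20⌋ = 11 → L; lat ⌊146.24/10⌋ = 14 → O.
Square: lon ⌊19.12/2⌋ = 9; lat ⌊6.24/1⌋ = 6.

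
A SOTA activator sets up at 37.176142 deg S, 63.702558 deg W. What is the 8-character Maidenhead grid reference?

Add 180° to longitude and 90° to latitude: 116.29744, 52.82386.
Field: 116.29744/20 → 5 → F, 52.82386/10 → 5 → F; chars FF.
Square: 16.29744/2 → 8, 2.82386/1 → 2; chars 82.
Subsquare: 0.29744/0.0833333 → 3 → d, 0.82386/0.0416667 → 19 → t; chars dt.
Extended square: 0.04744/0.00833333 → 5, 0.03219/0.00416667 → 7; chars 57.

FF82dt57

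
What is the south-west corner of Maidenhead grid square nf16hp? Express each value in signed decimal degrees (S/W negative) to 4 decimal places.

-33.3750, 82.5833

Field N=13, F=5: +13·20° lon, +5·10° lat → SW at lon 80°, lat -40°.
Square 1, 6: +1·2° lon, +6·1° lat → SW at lon 82°, lat -34°.
Subsquare h=7, p=15: +7·0.0833333° lon, +15·0.0416667° lat → SW at lon 82.5833°, lat -33.375°.
latitude -33.3750, longitude 82.5833.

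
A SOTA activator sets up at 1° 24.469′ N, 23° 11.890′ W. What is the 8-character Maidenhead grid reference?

HJ81jj67

Offset from 180°W / 90°S: lon 156.80183°, lat 91.40782°.
Field: lon ⌊156.80183/20⌋ = 7 → H; lat ⌊91.40782/10⌋ = 9 → J.
Square: lon ⌊16.80183/2⌋ = 8; lat ⌊1.40782/1⌋ = 1.
Subsquare: lon ⌊0.80183/0.0833333⌋ = 9 → j; lat ⌊0.40782/0.0416667⌋ = 9 → j.
Extended square: lon ⌊0.05183/0.00833333⌋ = 6; lat ⌊0.03282/0.00416667⌋ = 7.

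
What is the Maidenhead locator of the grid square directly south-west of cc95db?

Longitude subsquare d = 3; −1 → 2 = c.
Latitude subsquare b = 1; −1 → 0 = a.

CC95ca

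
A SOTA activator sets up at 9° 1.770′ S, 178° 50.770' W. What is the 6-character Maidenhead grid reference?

Offset from 180°W / 90°S: lon 1.1538°, lat 80.9705°.
Field (20°×10°, letters A–R): lon ⌊1.1538/20⌋ = 0 → A; lat ⌊80.9705/10⌋ = 8 → I.
Square (2°×1°, digits 0–9): lon ⌊1.1538/2⌋ = 0; lat ⌊0.9705/1⌋ = 0.
Subsquare (5′×2.5′, letters a–x): lon ⌊1.1538/0.0833333⌋ = 13 → n; lat ⌊0.9705/0.0416667⌋ = 23 → x.

AI00nx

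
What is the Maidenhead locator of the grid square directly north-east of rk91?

AK02

Longitude square 9; +1 → 10, wraps to 0, carry into field.
Longitude field R = 17; +1 → 18, wraps to 0 = A, wrapping around the antimeridian.
Latitude square 1; +1 → 2.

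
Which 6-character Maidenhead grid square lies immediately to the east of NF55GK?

NF55hk

Longitude subsquare g = 6; +1 → 7 = h.
The latitude characters are unchanged.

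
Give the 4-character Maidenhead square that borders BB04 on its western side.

Longitude square 0; −1 → -1, wraps to 9, carry into field.
Longitude field B = 1; −1 → 0 = A.
The latitude characters are unchanged.

AB94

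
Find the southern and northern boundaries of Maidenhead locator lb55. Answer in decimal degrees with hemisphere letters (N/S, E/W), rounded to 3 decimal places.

75.000° S, 74.000° S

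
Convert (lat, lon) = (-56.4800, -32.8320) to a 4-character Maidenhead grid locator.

Offset from 180°W / 90°S: lon 147.17°, lat 33.52°.
Field: 147.17/20 → 7 → H, 33.52/10 → 3 → D; chars HD.
Square: 7.17/2 → 3, 3.52/1 → 3; chars 33.

HD33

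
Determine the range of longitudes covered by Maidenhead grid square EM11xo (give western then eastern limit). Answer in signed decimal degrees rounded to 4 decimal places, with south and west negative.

-96.0833, -96.0000

Field E=4, M=12: +4·20° lon, +12·10° lat → SW at lon -100°, lat 30°.
Square 1, 1: +1·2° lon, +1·1° lat → SW at lon -98°, lat 31°.
Subsquare x=23, o=14: +23·0.0833333° lon, +14·0.0416667° lat → SW at lon -96.0833°, lat 31.5833°.
Cell spans 0.0833333° lon × 0.0416667° lat.
west -96.0833, east -96.0000.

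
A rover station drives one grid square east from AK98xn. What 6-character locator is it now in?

BK08an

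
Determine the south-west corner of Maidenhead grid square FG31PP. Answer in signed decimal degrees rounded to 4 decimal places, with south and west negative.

-28.3750, -72.7500

Field F=5, G=6: +5·20° lon, +6·10° lat → SW at lon -80°, lat -30°.
Square 3, 1: +3·2° lon, +1·1° lat → SW at lon -74°, lat -29°.
Subsquare p=15, p=15: +15·0.0833333° lon, +15·0.0416667° lat → SW at lon -72.75°, lat -28.375°.
latitude -28.3750, longitude -72.7500.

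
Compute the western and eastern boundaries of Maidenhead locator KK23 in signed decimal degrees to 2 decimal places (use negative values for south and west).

24.00, 26.00

Field K=10, K=10: +10·20° lon, +10·10° lat → SW at lon 20°, lat 10°.
Square 2, 3: +2·2° lon, +3·1° lat → SW at lon 24°, lat 13°.
Cell spans 2° lon × 1° lat.
west 24.00, east 26.00.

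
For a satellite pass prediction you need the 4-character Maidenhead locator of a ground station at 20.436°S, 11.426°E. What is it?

Shift to the Maidenhead origin (180°W, 90°S): lon 191.43, lat 69.56.
Field (20°×10°, letters A–R): 191.43/20 → 9 → J, 69.56/10 → 6 → G; chars JG.
Square (2°×1°, digits 0–9): 11.43/2 → 5, 9.56/1 → 9; chars 59.

JG59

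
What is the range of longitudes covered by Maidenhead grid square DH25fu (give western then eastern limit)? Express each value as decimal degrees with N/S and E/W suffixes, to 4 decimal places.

Field D=3, H=7: +3·20° lon, +7·10° lat → SW at lon -120°, lat -20°.
Square 2, 5: +2·2° lon, +5·1° lat → SW at lon -116°, lat -15°.
Subsquare f=5, u=20: +5·0.0833333° lon, +20·0.0416667° lat → SW at lon -115.583°, lat -14.1667°.
Cell spans 0.0833333° lon × 0.0416667° lat.
west 115.5833° W, east 115.5000° W.

115.5833° W, 115.5000° W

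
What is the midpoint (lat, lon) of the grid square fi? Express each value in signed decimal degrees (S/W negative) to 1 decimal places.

Field F=5, I=8: +5·20° lon, +8·10° lat → SW at lon -80°, lat -10°.
Cell spans 20° lon × 10° lat. Centre is SW corner plus half of each.
latitude -5.0, longitude -70.0.

-5.0, -70.0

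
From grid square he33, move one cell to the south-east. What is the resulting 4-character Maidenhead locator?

HE42

Longitude square 3; +1 → 4.
Latitude square 3; −1 → 2.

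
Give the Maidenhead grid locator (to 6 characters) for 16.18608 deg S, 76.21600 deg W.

Offset from 180°W / 90°S: lon 103.7840°, lat 73.8139°.
Field (20°×10°, letters A–R): 103.7840/20 → 5 → F, 73.8139/10 → 7 → H; chars FH.
Square (2°×1°, digits 0–9): 3.7840/2 → 1, 3.8139/1 → 3; chars 13.
Subsquare (5′×2.5′, letters a–x): 1.7840/0.0833333 → 21 → v, 0.8139/0.0416667 → 19 → t; chars vt.

FH13vt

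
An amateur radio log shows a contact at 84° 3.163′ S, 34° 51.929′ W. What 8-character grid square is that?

HA25nw67

Add 180° to longitude and 90° to latitude: 145.13452, 5.94728.
Field: 145.13452/20 → 7 → H, 5.94728/10 → 0 → A; chars HA.
Square: 5.13452/2 → 2, 5.94728/1 → 5; chars 25.
Subsquare: 1.13452/0.0833333 → 13 → n, 0.94728/0.0416667 → 22 → w; chars nw.
Extended square: 0.05118/0.00833333 → 6, 0.03062/0.00416667 → 7; chars 67.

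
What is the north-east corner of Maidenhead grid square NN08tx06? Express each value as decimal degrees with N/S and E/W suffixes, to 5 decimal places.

48.98750° N, 81.59167° E

Field N=13, N=13: +13·20° lon, +13·10° lat → SW at lon 80°, lat 40°.
Square 0, 8: +0·2° lon, +8·1° lat → SW at lon 80°, lat 48°.
Subsquare t=19, x=23: +19·0.0833333° lon, +23·0.0416667° lat → SW at lon 81.5833°, lat 48.9583°.
Extended square 0, 6: +0·0.00833333° lon, +6·0.00416667° lat → SW at lon 81.5833°, lat 48.9833°.
Cell spans 0.00833333° lon × 0.00416667° lat. NE corner is SW corner plus one full cell.
latitude 48.98750° N, longitude 81.59167° E.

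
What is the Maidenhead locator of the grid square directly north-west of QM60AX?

Longitude subsquare a = 0; −1 → -1, wraps to 23 = x, carry into square.
Longitude square 6; −1 → 5.
Latitude subsquare x = 23; +1 → 24, wraps to 0 = a, carry into square.
Latitude square 0; +1 → 1.

QM51xa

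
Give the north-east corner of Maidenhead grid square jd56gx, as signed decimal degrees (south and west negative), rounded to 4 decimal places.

-53.0000, 10.5833

Field J=9, D=3: +9·20° lon, +3·10° lat → SW at lon 0°, lat -60°.
Square 5, 6: +5·2° lon, +6·1° lat → SW at lon 10°, lat -54°.
Subsquare g=6, x=23: +6·0.0833333° lon, +23·0.0416667° lat → SW at lon 10.5°, lat -53.0417°.
Cell spans 0.0833333° lon × 0.0416667° lat. NE corner is SW corner plus one full cell.
latitude -53.0000, longitude 10.5833.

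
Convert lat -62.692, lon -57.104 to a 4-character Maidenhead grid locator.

GC17

Offset from 180°W / 90°S: lon 122.90°, lat 27.31°.
Field (20°×10°, letters A–R): 122.90/20 → 6 → G, 27.31/10 → 2 → C; chars GC.
Square (2°×1°, digits 0–9): 2.90/2 → 1, 7.31/1 → 7; chars 17.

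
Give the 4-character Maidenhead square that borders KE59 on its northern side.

Latitude square 9; +1 → 10, wraps to 0, carry into field.
Latitude field E = 4; +1 → 5 = F.
The longitude characters are unchanged.

KF50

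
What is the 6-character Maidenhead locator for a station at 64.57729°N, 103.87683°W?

Shift to the Maidenhead origin (180°W, 90°S): lon 76.1232, lat 154.5773.
Field: 76.1232/20 → 3 → D, 154.5773/10 → 15 → P; chars DP.
Square: 16.1232/2 → 8, 4.5773/1 → 4; chars 84.
Subsquare: 0.1232/0.0833333 → 1 → b, 0.5773/0.0416667 → 13 → n; chars bn.

DP84bn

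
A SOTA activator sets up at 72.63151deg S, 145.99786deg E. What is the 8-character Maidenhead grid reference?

Offset from 180°W / 90°S: lon 325.99786°, lat 17.36849°.
Field: lon ⌊325.99786/20⌋ = 16 → Q; lat ⌊17.36849/10⌋ = 1 → B.
Square: lon ⌊5.99786/2⌋ = 2; lat ⌊7.36849/1⌋ = 7.
Subsquare: lon ⌊1.99786/0.0833333⌋ = 23 → x; lat ⌊0.36849/0.0416667⌋ = 8 → i.
Extended square: lon ⌊0.08119/0.00833333⌋ = 9; lat ⌊0.03516/0.00416667⌋ = 8.

QB27xi98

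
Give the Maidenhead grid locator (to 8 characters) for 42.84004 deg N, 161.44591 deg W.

AN92gu61

Add 180° to longitude and 90° to latitude: 18.55409, 132.84004.
Field: 18.55409/20 → 0 → A, 132.84004/10 → 13 → N; chars AN.
Square: 18.55409/2 → 9, 2.84004/1 → 2; chars 92.
Subsquare: 0.55409/0.0833333 → 6 → g, 0.84004/0.0416667 → 20 → u; chars gu.
Extended square: 0.05409/0.00833333 → 6, 0.00671/0.00416667 → 1; chars 61.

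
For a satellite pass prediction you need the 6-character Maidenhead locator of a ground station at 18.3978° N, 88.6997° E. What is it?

Add 180° to longitude and 90° to latitude: 268.6997, 108.3978.
Field: 268.6997/20 → 13 → N, 108.3978/10 → 10 → K; chars NK.
Square: 8.6997/2 → 4, 8.3978/1 → 8; chars 48.
Subsquare: 0.6997/0.0833333 → 8 → i, 0.3978/0.0416667 → 9 → j; chars ij.

NK48ij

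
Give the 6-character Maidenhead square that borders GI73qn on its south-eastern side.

Longitude subsquare q = 16; +1 → 17 = r.
Latitude subsquare n = 13; −1 → 12 = m.

GI73rm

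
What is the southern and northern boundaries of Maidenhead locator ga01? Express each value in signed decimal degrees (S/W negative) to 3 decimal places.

Field G=6, A=0: +6·20° lon, +0·10° lat → SW at lon -60°, lat -90°.
Square 0, 1: +0·2° lon, +1·1° lat → SW at lon -60°, lat -89°.
Cell spans 2° lon × 1° lat.
south -89.000, north -88.000.

-89.000, -88.000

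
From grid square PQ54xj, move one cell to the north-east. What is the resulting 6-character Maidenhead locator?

PQ64ak

Longitude subsquare x = 23; +1 → 24, wraps to 0 = a, carry into square.
Longitude square 5; +1 → 6.
Latitude subsquare j = 9; +1 → 10 = k.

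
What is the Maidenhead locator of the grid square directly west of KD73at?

Longitude subsquare a = 0; −1 → -1, wraps to 23 = x, carry into square.
Longitude square 7; −1 → 6.
The latitude characters are unchanged.

KD63xt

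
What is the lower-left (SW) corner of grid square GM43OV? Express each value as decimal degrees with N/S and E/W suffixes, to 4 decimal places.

33.8750° N, 50.8333° W

Field G=6, M=12: +6·20° lon, +12·10° lat → SW at lon -60°, lat 30°.
Square 4, 3: +4·2° lon, +3·1° lat → SW at lon -52°, lat 33°.
Subsquare o=14, v=21: +14·0.0833333° lon, +21·0.0416667° lat → SW at lon -50.8333°, lat 33.875°.
latitude 33.8750° N, longitude 50.8333° W.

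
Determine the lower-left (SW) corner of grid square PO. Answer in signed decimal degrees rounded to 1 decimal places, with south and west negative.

50.0, 120.0

Field P=15, O=14: +15·20° lon, +14·10° lat → SW at lon 120°, lat 50°.
latitude 50.0, longitude 120.0.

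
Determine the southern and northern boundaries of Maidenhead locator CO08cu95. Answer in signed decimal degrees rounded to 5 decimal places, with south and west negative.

58.85417, 58.85833

Field C=2, O=14: +2·20° lon, +14·10° lat → SW at lon -140°, lat 50°.
Square 0, 8: +0·2° lon, +8·1° lat → SW at lon -140°, lat 58°.
Subsquare c=2, u=20: +2·0.0833333° lon, +20·0.0416667° lat → SW at lon -139.833°, lat 58.8333°.
Extended square 9, 5: +9·0.00833333° lon, +5·0.00416667° lat → SW at lon -139.758°, lat 58.8542°.
Cell spans 0.00833333° lon × 0.00416667° lat.
south 58.85417, north 58.85833.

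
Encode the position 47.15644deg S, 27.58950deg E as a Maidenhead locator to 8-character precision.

Shift to the Maidenhead origin (180°W, 90°S): lon 207.58950, lat 42.84356.
Field: 207.58950/20 → 10 → K, 42.84356/10 → 4 → E; chars KE.
Square: 7.58950/2 → 3, 2.84356/1 → 2; chars 32.
Subsquare: 1.58950/0.0833333 → 19 → t, 0.84356/0.0416667 → 20 → u; chars tu.
Extended square: 0.00617/0.00833333 → 0, 0.01023/0.00416667 → 2; chars 02.

KE32tu02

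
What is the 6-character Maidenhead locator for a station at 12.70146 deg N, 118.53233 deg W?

DK02rq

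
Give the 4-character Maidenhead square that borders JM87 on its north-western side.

JM78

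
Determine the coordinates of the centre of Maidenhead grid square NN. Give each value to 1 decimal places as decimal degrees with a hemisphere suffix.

45.0° N, 90.0° E

Field N=13, N=13: +13·20° lon, +13·10° lat → SW at lon 80°, lat 40°.
Cell spans 20° lon × 10° lat. Centre is SW corner plus half of each.
latitude 45.0° N, longitude 90.0° E.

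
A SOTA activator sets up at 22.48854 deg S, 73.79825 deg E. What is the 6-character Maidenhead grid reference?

Shift to the Maidenhead origin (180°W, 90°S): lon 253.7982, lat 67.5115.
Field: lon ⌊253.7982/20⌋ = 12 → M; lat ⌊67.5115/10⌋ = 6 → G.
Square: lon ⌊13.7982/2⌋ = 6; lat ⌊7.5115/1⌋ = 7.
Subsquare: lon ⌊1.7982/0.0833333⌋ = 21 → v; lat ⌊0.5115/0.0416667⌋ = 12 → m.

MG67vm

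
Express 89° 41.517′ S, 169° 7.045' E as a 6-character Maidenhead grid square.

RA40nh

Shift to the Maidenhead origin (180°W, 90°S): lon 349.1174, lat 0.3080.
Field: lon ⌊349.1174/20⌋ = 17 → R; lat ⌊0.3080/10⌋ = 0 → A.
Square: lon ⌊9.1174/2⌋ = 4; lat ⌊0.3080/1⌋ = 0.
Subsquare: lon ⌊1.1174/0.0833333⌋ = 13 → n; lat ⌊0.3080/0.0416667⌋ = 7 → h.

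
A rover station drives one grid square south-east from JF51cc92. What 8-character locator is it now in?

JF51dc01

Longitude extended square 9; +1 → 10, wraps to 0, carry into subsquare.
Longitude subsquare c = 2; +1 → 3 = d.
Latitude extended square 2; −1 → 1.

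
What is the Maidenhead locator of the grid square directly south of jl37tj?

JL37ti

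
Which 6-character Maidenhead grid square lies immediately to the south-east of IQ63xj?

Longitude subsquare x = 23; +1 → 24, wraps to 0 = a, carry into square.
Longitude square 6; +1 → 7.
Latitude subsquare j = 9; −1 → 8 = i.

IQ73ai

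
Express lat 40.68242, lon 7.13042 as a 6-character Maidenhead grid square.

Offset from 180°W / 90°S: lon 187.1304°, lat 130.6824°.
Field: 187.1304/20 → 9 → J, 130.6824/10 → 13 → N; chars JN.
Square: 7.1304/2 → 3, 0.6824/1 → 0; chars 30.
Subsquare: 1.1304/0.0833333 → 13 → n, 0.6824/0.0416667 → 16 → q; chars nq.

JN30nq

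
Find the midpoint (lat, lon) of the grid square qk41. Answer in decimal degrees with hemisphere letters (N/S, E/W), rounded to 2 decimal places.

11.50° N, 149.00° E

Field Q=16, K=10: +16·20° lon, +10·10° lat → SW at lon 140°, lat 10°.
Square 4, 1: +4·2° lon, +1·1° lat → SW at lon 148°, lat 11°.
Cell spans 2° lon × 1° lat. Centre is SW corner plus half of each.
latitude 11.50° N, longitude 149.00° E.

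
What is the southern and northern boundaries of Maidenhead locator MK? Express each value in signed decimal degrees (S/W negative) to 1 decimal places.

10.0, 20.0

Field M=12, K=10: +12·20° lon, +10·10° lat → SW at lon 60°, lat 10°.
Cell spans 20° lon × 10° lat.
south 10.0, north 20.0.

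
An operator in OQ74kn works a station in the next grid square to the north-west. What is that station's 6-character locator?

Longitude subsquare k = 10; −1 → 9 = j.
Latitude subsquare n = 13; +1 → 14 = o.

OQ74jo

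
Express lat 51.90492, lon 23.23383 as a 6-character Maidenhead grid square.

KO11ov

Shift to the Maidenhead origin (180°W, 90°S): lon 203.2338, lat 141.9049.
Field: lon ⌊203.2338/20⌋ = 10 → K; lat ⌊141.9049/10⌋ = 14 → O.
Square: lon ⌊3.2338/2⌋ = 1; lat ⌊1.9049/1⌋ = 1.
Subsquare: lon ⌊1.2338/0.0833333⌋ = 14 → o; lat ⌊0.9049/0.0416667⌋ = 21 → v.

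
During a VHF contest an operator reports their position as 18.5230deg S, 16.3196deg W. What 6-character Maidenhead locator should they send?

Add 180° to longitude and 90° to latitude: 163.6804, 71.4770.
Field: lon ⌊163.6804/20⌋ = 8 → I; lat ⌊71.4770/10⌋ = 7 → H.
Square: lon ⌊3.6804/2⌋ = 1; lat ⌊1.4770/1⌋ = 1.
Subsquare: lon ⌊1.6804/0.0833333⌋ = 20 → u; lat ⌊0.4770/0.0416667⌋ = 11 → l.

IH11ul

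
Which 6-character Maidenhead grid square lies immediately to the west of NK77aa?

NK67xa

Longitude subsquare a = 0; −1 → -1, wraps to 23 = x, carry into square.
Longitude square 7; −1 → 6.
The latitude characters are unchanged.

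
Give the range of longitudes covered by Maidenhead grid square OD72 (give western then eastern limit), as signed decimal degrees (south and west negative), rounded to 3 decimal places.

Field O=14, D=3: +14·20° lon, +3·10° lat → SW at lon 100°, lat -60°.
Square 7, 2: +7·2° lon, +2·1° lat → SW at lon 114°, lat -58°.
Cell spans 2° lon × 1° lat.
west 114.000, east 116.000.

114.000, 116.000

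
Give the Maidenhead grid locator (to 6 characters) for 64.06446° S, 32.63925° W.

Offset from 180°W / 90°S: lon 147.3607°, lat 25.9355°.
Field: 147.3607/20 → 7 → H, 25.9355/10 → 2 → C; chars HC.
Square: 7.3607/2 → 3, 5.9355/1 → 5; chars 35.
Subsquare: 1.3607/0.0833333 → 16 → q, 0.9355/0.0416667 → 22 → w; chars qw.

HC35qw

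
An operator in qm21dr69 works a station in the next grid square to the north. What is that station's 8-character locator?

QM21ds60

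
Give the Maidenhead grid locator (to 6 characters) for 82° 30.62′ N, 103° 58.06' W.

Shift to the Maidenhead origin (180°W, 90°S): lon 76.0323, lat 172.5103.
Field: lon ⌊76.0323/20⌋ = 3 → D; lat ⌊172.5103/10⌋ = 17 → R.
Square: lon ⌊16.0323/2⌋ = 8; lat ⌊2.5103/1⌋ = 2.
Subsquare: lon ⌊0.0323/0.0833333⌋ = 0 → a; lat ⌊0.5103/0.0416667⌋ = 12 → m.

DR82am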